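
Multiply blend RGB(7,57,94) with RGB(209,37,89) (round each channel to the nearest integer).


Multiply: C = A×B/255, rounded to nearest integer
R: 7×209/255 = 1463/255 ≈ 5.737 → 6
G: 57×37/255 = 2109/255 ≈ 8.271 → 8
B: 94×89/255 = 8366/255 ≈ 32.808 → 33
= RGB(6, 8, 33)


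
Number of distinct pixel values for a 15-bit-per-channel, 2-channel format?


Total bits = 15 bits/channel × 2 channels = 30 bits
Distinct pixel values = 2^30
= 1,073,741,824 pixel values


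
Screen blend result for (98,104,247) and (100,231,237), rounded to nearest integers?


Screen: C = 255 - (255-A)×(255-B)/255, rounded to nearest integer
R: 255 - (255-98)×(255-100)/255 = 255 - 24335/255 ≈ 255 - 95.431 = 159.569 → 160
G: 255 - (255-104)×(255-231)/255 = 255 - 3624/255 ≈ 255 - 14.212 = 240.788 → 241
B: 255 - (255-247)×(255-237)/255 = 255 - 144/255 ≈ 255 - 0.565 = 254.435 → 254
= RGB(160, 241, 254)


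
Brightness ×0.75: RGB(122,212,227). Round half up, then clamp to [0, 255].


Multiply each channel by 0.75, round half up, clamp to [0, 255]
R: 122×0.75 = 91.5 → round → 92
G: 212×0.75 = 159
B: 227×0.75 = 170.25 → round → 170
= RGB(92, 159, 170)


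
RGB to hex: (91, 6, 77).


R = 91 → 5B (hex)
G = 6 → 06 (hex)
B = 77 → 4D (hex)
Hex = #5B064D


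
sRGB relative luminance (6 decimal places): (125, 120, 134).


Linearize each channel (sRGB transfer function): c = v/255; c_lin = c/12.92 if c ≤ 0.04045, else ((c+0.055)/1.055)^2.4
  R: 125/255 ≈ 0.490196 > 0.04045 → ((0.490196+0.055)/1.055)^2.4 ≈ 0.205079
  G: 120/255 ≈ 0.470588 > 0.04045 → ((0.470588+0.055)/1.055)^2.4 ≈ 0.187821
  B: 134/255 ≈ 0.525490 > 0.04045 → ((0.525490+0.055)/1.055)^2.4 ≈ 0.238398
R_lin = 0.205079, G_lin = 0.187821, B_lin = 0.238398
L = 0.2126×R + 0.7152×G + 0.0722×B
L = 0.2126×0.205079 + 0.7152×0.187821 + 0.0722×0.238398
L ≈ 0.195141


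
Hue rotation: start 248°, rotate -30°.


New hue = (H + rotation) mod 360
New hue = (248 -30) mod 360
= 218 mod 360
= 218°


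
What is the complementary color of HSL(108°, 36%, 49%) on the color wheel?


Complement = opposite side of color wheel = hue + 180°
H' = (108 + 180) mod 360 = 288°
S and L unchanged.
= HSL(288°, 36%, 49%)


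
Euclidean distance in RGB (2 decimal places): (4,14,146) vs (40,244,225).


d = √[(R₁-R₂)² + (G₁-G₂)² + (B₁-B₂)²]
d = √[(4-40)² + (14-244)² + (146-225)²]
d = √[1296 + 52900 + 6241]
d = √60437
d ≈ 245.84


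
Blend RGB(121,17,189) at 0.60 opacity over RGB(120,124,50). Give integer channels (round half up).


C = α×F + (1-α)×B, with 1-α = 0.40
R: 0.60×121 + 0.40×120 = 72.60 + 48.00 = 120.60 → 121
G: 0.60×17 + 0.40×124 = 10.20 + 49.60 = 59.80 → 60
B: 0.60×189 + 0.40×50 = 113.40 + 20.00 = 133.40 → 133
= RGB(121, 60, 133)


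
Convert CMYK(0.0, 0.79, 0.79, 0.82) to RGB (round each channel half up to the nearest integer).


R = 255 × (1-C) × (1-K) = 255 × 1.00 × 0.18 = 45.9 → 46
G = 255 × (1-M) × (1-K) = 255 × 0.21 × 0.18 = 9.639 → 10
B = 255 × (1-Y) × (1-K) = 255 × 0.21 × 0.18 = 9.639 → 10
= RGB(46, 10, 10)


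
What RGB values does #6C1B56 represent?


6C → 108 (R)
1B → 27 (G)
56 → 86 (B)
= RGB(108, 27, 86)


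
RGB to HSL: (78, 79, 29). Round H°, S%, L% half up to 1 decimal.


Normalize: R'=78/255≈0.3059, G'=79/255≈0.3098, B'=29/255≈0.1137
Max=79/255, Min=29/255, Δ=Max-Min=50/255
L = (Max+Min)/2 = (79+29)/510 = 108/510 = 0.21176… → L = 21.2%
L ≤ 0.5 → S = Δ/(Max+Min) = 50/(79+29) = 50/108 = 0.46296… → S = 46.3%
(the 1/255 factors cancel in S and H, so raw channel differences can be used)
Max is G' → H = 60 × ((B-R)/Δ + 2) = 60 × ((29-78)/50 + 2)
  -49/50 + 2 = -0.98 + 2 = 1.02
  H = 60 × 1.02 = 61.2° → H = 61.2°
= HSL(61.2°, 46.3%, 21.2%)


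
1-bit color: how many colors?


Colors = 2^bits = 2^1
= 2 colors


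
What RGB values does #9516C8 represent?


95 → 149 (R)
16 → 22 (G)
C8 → 200 (B)
= RGB(149, 22, 200)


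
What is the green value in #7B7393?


Color: #7B7393
R = 7B = 123
G = 73 = 115
B = 93 = 147
Green = 115


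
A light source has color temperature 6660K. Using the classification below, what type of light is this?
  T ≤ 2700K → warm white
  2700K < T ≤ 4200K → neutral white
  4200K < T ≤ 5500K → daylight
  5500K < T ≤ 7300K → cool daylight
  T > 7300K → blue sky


Temperature: 6660K
5500K < 6660K ≤ 7300K → cool daylight
Classification: cool daylight


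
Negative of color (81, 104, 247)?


Invert: (255-R, 255-G, 255-B)
R: 255-81 = 174
G: 255-104 = 151
B: 255-247 = 8
= RGB(174, 151, 8)


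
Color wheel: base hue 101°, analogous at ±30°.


Base hue: 101°
Left analog: (101 - 30) mod 360 = 71°
Right analog: (101 + 30) mod 360 = 131°
Analogous hues = 71° and 131°


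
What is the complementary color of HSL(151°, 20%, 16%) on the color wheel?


Complement = opposite side of color wheel = hue + 180°
H' = (151 + 180) mod 360 = 331°
S and L unchanged.
= HSL(331°, 20%, 16%)


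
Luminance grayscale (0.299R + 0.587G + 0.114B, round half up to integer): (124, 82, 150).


Gray = 0.299×R + 0.587×G + 0.114×B
Gray = 0.299×124 + 0.587×82 + 0.114×150
Gray = 37.076 + 48.134 + 17.100
Gray = 102.310 → round half up → 102
Gray = 102


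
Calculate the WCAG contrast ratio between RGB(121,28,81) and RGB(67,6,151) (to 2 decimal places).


Linearize each sRGB channel c=v/255: c/12.92 if c ≤ 0.04045 else ((c+0.055)/1.055)^2.4
L = 0.2126×R_lin + 0.7152×G_lin + 0.0722×B_lin
Color 1 (121,28,81):
  R=121: 121/255≈0.4745 > 0.04045 → ((0.4745+0.055)/1.055)^2.4 ≈ 0.19120
  G=28: 28/255≈0.1098 > 0.04045 → ((0.1098+0.055)/1.055)^2.4 ≈ 0.01161
  B=81: 81/255≈0.3176 > 0.04045 → ((0.3176+0.055)/1.055)^2.4 ≈ 0.08228
  L1 = 0.2126×0.19120 + 0.7152×0.01161 + 0.0722×0.08228 ≈ 0.05490
Color 2 (67,6,151):
  R=67: 67/255≈0.2627 > 0.04045 → ((0.2627+0.055)/1.055)^2.4 ≈ 0.05613
  G=6: 6/255≈0.0235 ≤ 0.04045 → 0.0235/12.92 ≈ 0.00182
  B=151: 151/255≈0.5922 > 0.04045 → ((0.5922+0.055)/1.055)^2.4 ≈ 0.30947
  L2 = 0.2126×0.05613 + 0.7152×0.00182 + 0.0722×0.30947 ≈ 0.03558
Lighter = 0.05490, Darker = 0.03558
Ratio = (L_lighter + 0.05) / (L_darker + 0.05)
Ratio = (0.05490 + 0.05) / (0.03558 + 0.05) = 0.10490 / 0.08558 ≈ 1.2257
Ratio ≈ 1.23:1


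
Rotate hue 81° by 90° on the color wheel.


New hue = (H + rotation) mod 360
New hue = (81 + 90) mod 360
= 171 mod 360
= 171°


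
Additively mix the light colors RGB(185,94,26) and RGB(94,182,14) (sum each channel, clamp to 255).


Additive: each channel = min(255, C₁+C₂)
R: 185+94 = 279 → 255
G: 94+182 = 276 → 255
B: 26+14 = 40 → 40
= RGB(255, 255, 40)


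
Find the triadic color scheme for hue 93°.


Triadic: equally spaced at 120° intervals
H1 = 93°
H2 = (93 + 120) mod 360 = 213°
H3 = (93 + 240) mod 360 = 333°
Triadic = 93°, 213°, 333°


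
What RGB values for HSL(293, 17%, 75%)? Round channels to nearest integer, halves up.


H=293°, S=0.17, L=0.75
C = (1-|2L-1|)×S = (1-|0.50|)×0.17 = 0.085
H' = H/60 = 293/60 ≈ 4.8833; X = C×(1-|H' mod 2 - 1|) ≈ 0.0751
m = L - C/2 = 0.75 - 0.0425 = 0.7075
Sector ⌊H'⌋ = 4 → (R',G',B') = (≈0.0751, 0.0, 0.085)
RGB = ((R'+m)×255, (G'+m)×255, (B'+m)×255) = (199.55875, 180.4125, 202.0875)
Round half up → RGB(200, 180, 202)


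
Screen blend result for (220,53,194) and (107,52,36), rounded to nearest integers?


Screen: C = 255 - (255-A)×(255-B)/255, rounded to nearest integer
R: 255 - (255-220)×(255-107)/255 = 255 - 5180/255 ≈ 255 - 20.314 = 234.686 → 235
G: 255 - (255-53)×(255-52)/255 = 255 - 41006/255 ≈ 255 - 160.808 = 94.192 → 94
B: 255 - (255-194)×(255-36)/255 = 255 - 13359/255 ≈ 255 - 52.388 = 202.612 → 203
= RGB(235, 94, 203)


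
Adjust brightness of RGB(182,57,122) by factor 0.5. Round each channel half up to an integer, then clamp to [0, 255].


Multiply each channel by 0.5, round half up, clamp to [0, 255]
R: 182×0.5 = 91
G: 57×0.5 = 28.5 → round → 29
B: 122×0.5 = 61
= RGB(91, 29, 61)


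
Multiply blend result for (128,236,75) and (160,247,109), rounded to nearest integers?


Multiply: C = A×B/255, rounded to nearest integer
R: 128×160/255 = 20480/255 ≈ 80.314 → 80
G: 236×247/255 = 58292/255 ≈ 228.596 → 229
B: 75×109/255 = 8175/255 ≈ 32.059 → 32
= RGB(80, 229, 32)


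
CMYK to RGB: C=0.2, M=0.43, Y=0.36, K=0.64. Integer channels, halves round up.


R = 255 × (1-C) × (1-K) = 255 × 0.80 × 0.36 = 73.44 → 73
G = 255 × (1-M) × (1-K) = 255 × 0.57 × 0.36 = 52.326 → 52
B = 255 × (1-Y) × (1-K) = 255 × 0.64 × 0.36 = 58.752 → 59
= RGB(73, 52, 59)


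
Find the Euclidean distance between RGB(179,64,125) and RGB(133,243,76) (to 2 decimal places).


d = √[(R₁-R₂)² + (G₁-G₂)² + (B₁-B₂)²]
d = √[(179-133)² + (64-243)² + (125-76)²]
d = √[2116 + 32041 + 2401]
d = √36558
d ≈ 191.20


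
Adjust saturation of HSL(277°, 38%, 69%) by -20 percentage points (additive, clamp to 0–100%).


Original S = 38%
Adjustment = -20 percentage points
New S = 38 + (-20) = 18
Clamp to [0, 100] → 18
= HSL(277°, 18%, 69%)


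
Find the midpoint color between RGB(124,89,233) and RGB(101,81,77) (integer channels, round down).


Midpoint: each channel = ⌊(C₁+C₂)/2⌋
R: ⌊(124+101)/2⌋ = 112
G: ⌊(89+81)/2⌋ = 85
B: ⌊(233+77)/2⌋ = 155
= RGB(112, 85, 155)


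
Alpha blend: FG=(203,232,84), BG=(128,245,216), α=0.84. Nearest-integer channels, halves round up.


C = α×F + (1-α)×B, with 1-α = 0.16
R: 0.84×203 + 0.16×128 = 170.52 + 20.48 = 191.00 → 191
G: 0.84×232 + 0.16×245 = 194.88 + 39.20 = 234.08 → 234
B: 0.84×84 + 0.16×216 = 70.56 + 34.56 = 105.12 → 105
= RGB(191, 234, 105)


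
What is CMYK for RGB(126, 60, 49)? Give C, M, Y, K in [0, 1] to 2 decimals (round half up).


R'=126/255≈0.4941, G'=60/255≈0.2353, B'=49/255≈0.1922
K = 1 - max(R',G',B') = 1 - 126/255 = 129/255 = 0.50588… → 0.51
(1-R'-K)/(1-K) simplifies to (max-R)/max with max = 126:
C = (126-126)/126 = 0/126 = 0 → 0.00
M = (126-60)/126 = 66/126 = 0.52380… → 0.52
Y = (126-49)/126 = 77/126 = 0.61111… → 0.61
= CMYK(0.00, 0.52, 0.61, 0.51)


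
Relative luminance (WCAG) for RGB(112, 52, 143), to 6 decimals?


Linearize each channel (sRGB transfer function): c = v/255; c_lin = c/12.92 if c ≤ 0.04045, else ((c+0.055)/1.055)^2.4
  R: 112/255 ≈ 0.439216 > 0.04045 → ((0.439216+0.055)/1.055)^2.4 ≈ 0.162029
  G: 52/255 ≈ 0.203922 > 0.04045 → ((0.203922+0.055)/1.055)^2.4 ≈ 0.034340
  B: 143/255 ≈ 0.560784 > 0.04045 → ((0.560784+0.055)/1.055)^2.4 ≈ 0.274677
R_lin = 0.162029, G_lin = 0.034340, B_lin = 0.274677
L = 0.2126×R + 0.7152×G + 0.0722×B
L = 0.2126×0.162029 + 0.7152×0.034340 + 0.0722×0.274677
L ≈ 0.078839


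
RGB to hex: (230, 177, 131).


R = 230 → E6 (hex)
G = 177 → B1 (hex)
B = 131 → 83 (hex)
Hex = #E6B183


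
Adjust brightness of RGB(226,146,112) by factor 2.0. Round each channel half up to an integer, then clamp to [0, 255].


Multiply each channel by 2.0, round half up, clamp to [0, 255]
R: 226×2.0 = 452 → clamp → 255
G: 146×2.0 = 292 → clamp → 255
B: 112×2.0 = 224
= RGB(255, 255, 224)


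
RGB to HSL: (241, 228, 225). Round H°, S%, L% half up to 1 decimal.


Normalize: R'=241/255≈0.9451, G'=228/255≈0.8941, B'=225/255≈0.8824
Max=241/255, Min=225/255, Δ=Max-Min=16/255
L = (Max+Min)/2 = (241+225)/510 = 466/510 = 0.91372… → L = 91.4%
L > 0.5 → S = Δ/(2-Max-Min) = 16/(510-241-225) = 16/44 = 0.36363… → S = 36.4%
(the 1/255 factors cancel in S and H, so raw channel differences can be used)
Max is R' → H = 60 × (((G-B)/Δ) mod 6) = 60 × (((228-225)/16) mod 6)
  3/16 = 0.1875
  H = 60 × 0.1875 = 11.25° → H = 11.3°
= HSL(11.3°, 36.4%, 91.4%)


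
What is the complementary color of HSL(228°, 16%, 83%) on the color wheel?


Complement = opposite side of color wheel = hue + 180°
H' = (228 + 180) mod 360 = 48°
S and L unchanged.
= HSL(48°, 16%, 83%)


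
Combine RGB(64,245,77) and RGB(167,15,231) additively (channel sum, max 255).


Additive: each channel = min(255, C₁+C₂)
R: 64+167 = 231 → 231
G: 245+15 = 260 → 255
B: 77+231 = 308 → 255
= RGB(231, 255, 255)


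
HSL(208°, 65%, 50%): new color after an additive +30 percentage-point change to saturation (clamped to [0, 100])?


Original S = 65%
Adjustment = +30 percentage points
New S = 65 + (30) = 95
Clamp to [0, 100] → 95
= HSL(208°, 95%, 50%)


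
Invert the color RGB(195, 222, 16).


Invert: (255-R, 255-G, 255-B)
R: 255-195 = 60
G: 255-222 = 33
B: 255-16 = 239
= RGB(60, 33, 239)


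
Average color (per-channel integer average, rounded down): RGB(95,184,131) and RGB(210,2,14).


Midpoint: each channel = ⌊(C₁+C₂)/2⌋
R: ⌊(95+210)/2⌋ = 152
G: ⌊(184+2)/2⌋ = 93
B: ⌊(131+14)/2⌋ = 72
= RGB(152, 93, 72)


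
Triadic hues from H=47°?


Triadic: equally spaced at 120° intervals
H1 = 47°
H2 = (47 + 120) mod 360 = 167°
H3 = (47 + 240) mod 360 = 287°
Triadic = 47°, 167°, 287°


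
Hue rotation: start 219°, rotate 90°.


New hue = (H + rotation) mod 360
New hue = (219 + 90) mod 360
= 309 mod 360
= 309°


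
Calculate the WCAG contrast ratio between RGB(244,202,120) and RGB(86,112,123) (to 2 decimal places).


Linearize each sRGB channel c=v/255: c/12.92 if c ≤ 0.04045 else ((c+0.055)/1.055)^2.4
L = 0.2126×R_lin + 0.7152×G_lin + 0.0722×B_lin
Color 1 (244,202,120):
  R=244: 244/255≈0.9569 > 0.04045 → ((0.9569+0.055)/1.055)^2.4 ≈ 0.90466
  G=202: 202/255≈0.7922 > 0.04045 → ((0.7922+0.055)/1.055)^2.4 ≈ 0.59062
  B=120: 120/255≈0.4706 > 0.04045 → ((0.4706+0.055)/1.055)^2.4 ≈ 0.18782
  L1 = 0.2126×0.90466 + 0.7152×0.59062 + 0.0722×0.18782 ≈ 0.62830
Color 2 (86,112,123):
  R=86: 86/255≈0.3373 > 0.04045 → ((0.3373+0.055)/1.055)^2.4 ≈ 0.09306
  G=112: 112/255≈0.4392 > 0.04045 → ((0.4392+0.055)/1.055)^2.4 ≈ 0.16203
  B=123: 123/255≈0.4824 > 0.04045 → ((0.4824+0.055)/1.055)^2.4 ≈ 0.19807
  L2 = 0.2126×0.09306 + 0.7152×0.16203 + 0.0722×0.19807 ≈ 0.14997
Lighter = 0.62830, Darker = 0.14997
Ratio = (L_lighter + 0.05) / (L_darker + 0.05)
Ratio = (0.62830 + 0.05) / (0.14997 + 0.05) = 0.67830 / 0.19997 ≈ 3.3920
Ratio ≈ 3.39:1


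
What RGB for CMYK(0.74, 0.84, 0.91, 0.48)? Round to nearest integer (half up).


R = 255 × (1-C) × (1-K) = 255 × 0.26 × 0.52 = 34.476 → 34
G = 255 × (1-M) × (1-K) = 255 × 0.16 × 0.52 = 21.216 → 21
B = 255 × (1-Y) × (1-K) = 255 × 0.09 × 0.52 = 11.934 → 12
= RGB(34, 21, 12)


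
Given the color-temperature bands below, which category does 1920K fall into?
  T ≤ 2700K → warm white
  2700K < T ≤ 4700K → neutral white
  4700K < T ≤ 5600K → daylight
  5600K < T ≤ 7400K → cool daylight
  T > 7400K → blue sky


Temperature: 1920K
1920K ≤ 2700K → warm white
Classification: warm white


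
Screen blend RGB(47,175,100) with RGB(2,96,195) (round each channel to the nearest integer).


Screen: C = 255 - (255-A)×(255-B)/255, rounded to nearest integer
R: 255 - (255-47)×(255-2)/255 = 255 - 52624/255 ≈ 255 - 206.369 = 48.631 → 49
G: 255 - (255-175)×(255-96)/255 = 255 - 12720/255 ≈ 255 - 49.882 = 205.118 → 205
B: 255 - (255-100)×(255-195)/255 = 255 - 9300/255 ≈ 255 - 36.471 = 218.529 → 219
= RGB(49, 205, 219)


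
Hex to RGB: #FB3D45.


FB → 251 (R)
3D → 61 (G)
45 → 69 (B)
= RGB(251, 61, 69)


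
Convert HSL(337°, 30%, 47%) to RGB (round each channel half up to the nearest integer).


H=337°, S=0.30, L=0.47
C = (1-|2L-1|)×S = (1-|-0.06|)×0.30 = 0.282
H' = H/60 = 337/60 ≈ 5.6167; X = C×(1-|H' mod 2 - 1|) = 0.1081
m = L - C/2 = 0.47 - 0.141 = 0.329
Sector ⌊H'⌋ = 5 → (R',G',B') = (0.282, 0.0, 0.1081)
RGB = ((R'+m)×255, (G'+m)×255, (B'+m)×255) = (155.805, 83.895, 111.4605)
Round half up → RGB(156, 84, 111)


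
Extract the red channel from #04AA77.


Color: #04AA77
R = 04 = 4
G = AA = 170
B = 77 = 119
Red = 4


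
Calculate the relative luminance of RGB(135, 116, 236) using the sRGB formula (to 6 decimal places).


Linearize each channel (sRGB transfer function): c = v/255; c_lin = c/12.92 if c ≤ 0.04045, else ((c+0.055)/1.055)^2.4
  R: 135/255 ≈ 0.529412 > 0.04045 → ((0.529412+0.055)/1.055)^2.4 ≈ 0.242281
  G: 116/255 ≈ 0.454902 > 0.04045 → ((0.454902+0.055)/1.055)^2.4 ≈ 0.174647
  B: 236/255 ≈ 0.925490 > 0.04045 → ((0.925490+0.055)/1.055)^2.4 ≈ 0.838799
R_lin = 0.242281, G_lin = 0.174647, B_lin = 0.838799
L = 0.2126×R + 0.7152×G + 0.0722×B
L = 0.2126×0.242281 + 0.7152×0.174647 + 0.0722×0.838799
L ≈ 0.236978


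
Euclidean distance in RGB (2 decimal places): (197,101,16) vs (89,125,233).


d = √[(R₁-R₂)² + (G₁-G₂)² + (B₁-B₂)²]
d = √[(197-89)² + (101-125)² + (16-233)²]
d = √[11664 + 576 + 47089]
d = √59329
d ≈ 243.58


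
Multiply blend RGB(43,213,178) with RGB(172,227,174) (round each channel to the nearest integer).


Multiply: C = A×B/255, rounded to nearest integer
R: 43×172/255 = 7396/255 ≈ 29.004 → 29
G: 213×227/255 = 48351/255 ≈ 189.612 → 190
B: 178×174/255 = 30972/255 ≈ 121.459 → 121
= RGB(29, 190, 121)


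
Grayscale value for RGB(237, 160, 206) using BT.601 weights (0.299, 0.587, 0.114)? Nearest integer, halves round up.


Gray = 0.299×R + 0.587×G + 0.114×B
Gray = 0.299×237 + 0.587×160 + 0.114×206
Gray = 70.863 + 93.920 + 23.484
Gray = 188.267 → round half up → 188
Gray = 188


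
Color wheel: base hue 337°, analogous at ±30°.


Base hue: 337°
Left analog: (337 - 30) mod 360 = 307°
Right analog: (337 + 30) mod 360 = 7°
Analogous hues = 307° and 7°


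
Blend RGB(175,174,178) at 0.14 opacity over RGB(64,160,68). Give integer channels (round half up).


C = α×F + (1-α)×B, with 1-α = 0.86
R: 0.14×175 + 0.86×64 = 24.50 + 55.04 = 79.54 → 80
G: 0.14×174 + 0.86×160 = 24.36 + 137.60 = 161.96 → 162
B: 0.14×178 + 0.86×68 = 24.92 + 58.48 = 83.40 → 83
= RGB(80, 162, 83)


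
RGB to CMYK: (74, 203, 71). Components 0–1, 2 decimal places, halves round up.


R'=74/255≈0.2902, G'=203/255≈0.7961, B'=71/255≈0.2784
K = 1 - max(R',G',B') = 1 - 203/255 = 52/255 = 0.20392… → 0.20
(1-R'-K)/(1-K) simplifies to (max-R)/max with max = 203:
C = (203-74)/203 = 129/203 = 0.63546… → 0.64
M = (203-203)/203 = 0/203 = 0 → 0.00
Y = (203-71)/203 = 132/203 = 0.65024… → 0.65
= CMYK(0.64, 0.00, 0.65, 0.20)


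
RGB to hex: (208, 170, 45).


R = 208 → D0 (hex)
G = 170 → AA (hex)
B = 45 → 2D (hex)
Hex = #D0AA2D


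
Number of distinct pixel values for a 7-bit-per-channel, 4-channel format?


Total bits = 7 bits/channel × 4 channels = 28 bits
Distinct pixel values = 2^28
= 268,435,456 pixel values


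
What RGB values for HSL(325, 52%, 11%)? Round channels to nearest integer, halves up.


H=325°, S=0.52, L=0.11
C = (1-|2L-1|)×S = (1-|-0.78|)×0.52 = 0.1144
H' = H/60 = 325/60 ≈ 5.4167; X = C×(1-|H' mod 2 - 1|) ≈ 0.0667
m = L - C/2 = 0.11 - 0.0572 = 0.0528
Sector ⌊H'⌋ = 5 → (R',G',B') = (0.1144, 0.0, ≈0.0667)
RGB = ((R'+m)×255, (G'+m)×255, (B'+m)×255) = (42.636, 13.464, 30.481)
Round half up → RGB(43, 13, 30)


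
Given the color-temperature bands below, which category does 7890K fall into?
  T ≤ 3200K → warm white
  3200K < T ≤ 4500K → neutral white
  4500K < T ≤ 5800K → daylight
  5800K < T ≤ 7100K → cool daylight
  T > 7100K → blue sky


Temperature: 7890K
7890K > 7100K → blue sky
Classification: blue sky


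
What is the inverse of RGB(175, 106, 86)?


Invert: (255-R, 255-G, 255-B)
R: 255-175 = 80
G: 255-106 = 149
B: 255-86 = 169
= RGB(80, 149, 169)


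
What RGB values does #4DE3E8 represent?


4D → 77 (R)
E3 → 227 (G)
E8 → 232 (B)
= RGB(77, 227, 232)


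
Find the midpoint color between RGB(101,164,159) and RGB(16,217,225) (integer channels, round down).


Midpoint: each channel = ⌊(C₁+C₂)/2⌋
R: ⌊(101+16)/2⌋ = 58
G: ⌊(164+217)/2⌋ = 190
B: ⌊(159+225)/2⌋ = 192
= RGB(58, 190, 192)


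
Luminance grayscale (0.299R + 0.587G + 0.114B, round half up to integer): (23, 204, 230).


Gray = 0.299×R + 0.587×G + 0.114×B
Gray = 0.299×23 + 0.587×204 + 0.114×230
Gray = 6.877 + 119.748 + 26.220
Gray = 152.845 → round half up → 153
Gray = 153


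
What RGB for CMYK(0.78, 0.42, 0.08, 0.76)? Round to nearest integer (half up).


R = 255 × (1-C) × (1-K) = 255 × 0.22 × 0.24 = 13.464 → 13
G = 255 × (1-M) × (1-K) = 255 × 0.58 × 0.24 = 35.496 → 35
B = 255 × (1-Y) × (1-K) = 255 × 0.92 × 0.24 = 56.304 → 56
= RGB(13, 35, 56)


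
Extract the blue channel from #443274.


Color: #443274
R = 44 = 68
G = 32 = 50
B = 74 = 116
Blue = 116


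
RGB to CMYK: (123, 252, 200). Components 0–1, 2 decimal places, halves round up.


R'=123/255≈0.4824, G'=252/255≈0.9882, B'=200/255≈0.7843
K = 1 - max(R',G',B') = 1 - 252/255 = 3/255 = 0.01176… → 0.01
(1-R'-K)/(1-K) simplifies to (max-R)/max with max = 252:
C = (252-123)/252 = 129/252 = 0.51190… → 0.51
M = (252-252)/252 = 0/252 = 0 → 0.00
Y = (252-200)/252 = 52/252 = 0.20634… → 0.21
= CMYK(0.51, 0.00, 0.21, 0.01)


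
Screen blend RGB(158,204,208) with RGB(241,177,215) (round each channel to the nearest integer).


Screen: C = 255 - (255-A)×(255-B)/255, rounded to nearest integer
R: 255 - (255-158)×(255-241)/255 = 255 - 1358/255 ≈ 255 - 5.325 = 249.675 → 250
G: 255 - (255-204)×(255-177)/255 = 255 - 3978/255 ≈ 255 - 15.600 = 239.400 → 239
B: 255 - (255-208)×(255-215)/255 = 255 - 1880/255 ≈ 255 - 7.373 = 247.627 → 248
= RGB(250, 239, 248)


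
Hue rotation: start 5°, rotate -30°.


New hue = (H + rotation) mod 360
New hue = (5 -30) mod 360
= -25 mod 360
= 335°


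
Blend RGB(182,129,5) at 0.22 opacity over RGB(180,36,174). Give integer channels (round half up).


C = α×F + (1-α)×B, with 1-α = 0.78
R: 0.22×182 + 0.78×180 = 40.04 + 140.40 = 180.44 → 180
G: 0.22×129 + 0.78×36 = 28.38 + 28.08 = 56.46 → 56
B: 0.22×5 + 0.78×174 = 1.10 + 135.72 = 136.82 → 137
= RGB(180, 56, 137)


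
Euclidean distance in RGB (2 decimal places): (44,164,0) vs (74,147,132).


d = √[(R₁-R₂)² + (G₁-G₂)² + (B₁-B₂)²]
d = √[(44-74)² + (164-147)² + (0-132)²]
d = √[900 + 289 + 17424]
d = √18613
d ≈ 136.43


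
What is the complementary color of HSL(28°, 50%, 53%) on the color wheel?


Complement = opposite side of color wheel = hue + 180°
H' = (28 + 180) mod 360 = 208°
S and L unchanged.
= HSL(208°, 50%, 53%)


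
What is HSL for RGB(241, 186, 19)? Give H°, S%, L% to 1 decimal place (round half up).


Normalize: R'=241/255≈0.9451, G'=186/255≈0.7294, B'=19/255≈0.0745
Max=241/255, Min=19/255, Δ=Max-Min=222/255
L = (Max+Min)/2 = (241+19)/510 = 260/510 = 0.50980… → L = 51.0%
L > 0.5 → S = Δ/(2-Max-Min) = 222/(510-241-19) = 222/250 = 0.888 → S = 88.8%
(the 1/255 factors cancel in S and H, so raw channel differences can be used)
Max is R' → H = 60 × (((G-B)/Δ) mod 6) = 60 × (((186-19)/222) mod 6)
  167/222 = 0.7522…
  H = 60 × 0.7522… = 45.135…° → H = 45.1°
= HSL(45.1°, 88.8%, 51.0%)


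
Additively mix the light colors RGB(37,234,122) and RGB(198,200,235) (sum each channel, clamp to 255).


Additive: each channel = min(255, C₁+C₂)
R: 37+198 = 235 → 235
G: 234+200 = 434 → 255
B: 122+235 = 357 → 255
= RGB(235, 255, 255)


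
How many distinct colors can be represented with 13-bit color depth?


Colors = 2^bits = 2^13
= 8,192 colors


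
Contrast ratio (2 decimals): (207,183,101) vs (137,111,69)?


Linearize each sRGB channel c=v/255: c/12.92 if c ≤ 0.04045 else ((c+0.055)/1.055)^2.4
L = 0.2126×R_lin + 0.7152×G_lin + 0.0722×B_lin
Color 1 (207,183,101):
  R=207: 207/255≈0.8118 > 0.04045 → ((0.8118+0.055)/1.055)^2.4 ≈ 0.62396
  G=183: 183/255≈0.7176 > 0.04045 → ((0.7176+0.055)/1.055)^2.4 ≈ 0.47353
  B=101: 101/255≈0.3961 > 0.04045 → ((0.3961+0.055)/1.055)^2.4 ≈ 0.13014
  L1 = 0.2126×0.62396 + 0.7152×0.47353 + 0.0722×0.13014 ≈ 0.48072
Color 2 (137,111,69):
  R=137: 137/255≈0.5373 > 0.04045 → ((0.5373+0.055)/1.055)^2.4 ≈ 0.25016
  G=111: 111/255≈0.4353 > 0.04045 → ((0.4353+0.055)/1.055)^2.4 ≈ 0.15896
  B=69: 69/255≈0.2706 > 0.04045 → ((0.2706+0.055)/1.055)^2.4 ≈ 0.05951
  L2 = 0.2126×0.25016 + 0.7152×0.15896 + 0.0722×0.05951 ≈ 0.17117
Lighter = 0.48072, Darker = 0.17117
Ratio = (L_lighter + 0.05) / (L_darker + 0.05)
Ratio = (0.48072 + 0.05) / (0.17117 + 0.05) = 0.53072 / 0.22117 ≈ 2.3996
Ratio ≈ 2.40:1


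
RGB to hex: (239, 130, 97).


R = 239 → EF (hex)
G = 130 → 82 (hex)
B = 97 → 61 (hex)
Hex = #EF8261


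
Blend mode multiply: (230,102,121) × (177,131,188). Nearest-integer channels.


Multiply: C = A×B/255, rounded to nearest integer
R: 230×177/255 = 40710/255 ≈ 159.647 → 160
G: 102×131/255 = 13362/255 ≈ 52.400 → 52
B: 121×188/255 = 22748/255 ≈ 89.208 → 89
= RGB(160, 52, 89)


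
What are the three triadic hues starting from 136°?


Triadic: equally spaced at 120° intervals
H1 = 136°
H2 = (136 + 120) mod 360 = 256°
H3 = (136 + 240) mod 360 = 16°
Triadic = 136°, 256°, 16°


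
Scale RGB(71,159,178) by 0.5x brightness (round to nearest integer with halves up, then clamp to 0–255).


Multiply each channel by 0.5, round half up, clamp to [0, 255]
R: 71×0.5 = 35.5 → round → 36
G: 159×0.5 = 79.5 → round → 80
B: 178×0.5 = 89
= RGB(36, 80, 89)


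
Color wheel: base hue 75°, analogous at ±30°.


Base hue: 75°
Left analog: (75 - 30) mod 360 = 45°
Right analog: (75 + 30) mod 360 = 105°
Analogous hues = 45° and 105°


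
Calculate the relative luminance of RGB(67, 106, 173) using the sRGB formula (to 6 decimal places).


Linearize each channel (sRGB transfer function): c = v/255; c_lin = c/12.92 if c ≤ 0.04045, else ((c+0.055)/1.055)^2.4
  R: 67/255 ≈ 0.262745 > 0.04045 → ((0.262745+0.055)/1.055)^2.4 ≈ 0.056128
  G: 106/255 ≈ 0.415686 > 0.04045 → ((0.415686+0.055)/1.055)^2.4 ≈ 0.144128
  B: 173/255 ≈ 0.678431 > 0.04045 → ((0.678431+0.055)/1.055)^2.4 ≈ 0.417885
R_lin = 0.056128, G_lin = 0.144128, B_lin = 0.417885
L = 0.2126×R + 0.7152×G + 0.0722×B
L = 0.2126×0.056128 + 0.7152×0.144128 + 0.0722×0.417885
L ≈ 0.145185


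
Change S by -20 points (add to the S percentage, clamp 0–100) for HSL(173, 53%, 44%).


Original S = 53%
Adjustment = -20 percentage points
New S = 53 + (-20) = 33
Clamp to [0, 100] → 33
= HSL(173°, 33%, 44%)


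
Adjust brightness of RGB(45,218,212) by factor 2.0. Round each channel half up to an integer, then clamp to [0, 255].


Multiply each channel by 2.0, round half up, clamp to [0, 255]
R: 45×2.0 = 90
G: 218×2.0 = 436 → clamp → 255
B: 212×2.0 = 424 → clamp → 255
= RGB(90, 255, 255)


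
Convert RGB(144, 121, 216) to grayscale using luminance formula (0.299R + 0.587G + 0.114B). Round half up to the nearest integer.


Gray = 0.299×R + 0.587×G + 0.114×B
Gray = 0.299×144 + 0.587×121 + 0.114×216
Gray = 43.056 + 71.027 + 24.624
Gray = 138.707 → round half up → 139
Gray = 139


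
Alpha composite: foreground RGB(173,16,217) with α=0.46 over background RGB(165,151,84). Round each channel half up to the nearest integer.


C = α×F + (1-α)×B, with 1-α = 0.54
R: 0.46×173 + 0.54×165 = 79.58 + 89.10 = 168.68 → 169
G: 0.46×16 + 0.54×151 = 7.36 + 81.54 = 88.90 → 89
B: 0.46×217 + 0.54×84 = 99.82 + 45.36 = 145.18 → 145
= RGB(169, 89, 145)


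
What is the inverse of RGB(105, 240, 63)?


Invert: (255-R, 255-G, 255-B)
R: 255-105 = 150
G: 255-240 = 15
B: 255-63 = 192
= RGB(150, 15, 192)


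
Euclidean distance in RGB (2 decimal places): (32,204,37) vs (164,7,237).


d = √[(R₁-R₂)² + (G₁-G₂)² + (B₁-B₂)²]
d = √[(32-164)² + (204-7)² + (37-237)²]
d = √[17424 + 38809 + 40000]
d = √96233
d ≈ 310.21


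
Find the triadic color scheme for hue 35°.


Triadic: equally spaced at 120° intervals
H1 = 35°
H2 = (35 + 120) mod 360 = 155°
H3 = (35 + 240) mod 360 = 275°
Triadic = 35°, 155°, 275°


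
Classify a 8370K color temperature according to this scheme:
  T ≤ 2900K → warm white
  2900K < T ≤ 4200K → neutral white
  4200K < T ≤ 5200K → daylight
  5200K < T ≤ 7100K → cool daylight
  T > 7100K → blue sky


Temperature: 8370K
8370K > 7100K → blue sky
Classification: blue sky


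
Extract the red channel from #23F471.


Color: #23F471
R = 23 = 35
G = F4 = 244
B = 71 = 113
Red = 35


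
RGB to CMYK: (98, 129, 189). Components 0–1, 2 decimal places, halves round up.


R'=98/255≈0.3843, G'=129/255≈0.5059, B'=189/255≈0.7412
K = 1 - max(R',G',B') = 1 - 189/255 = 66/255 = 0.25882… → 0.26
(1-R'-K)/(1-K) simplifies to (max-R)/max with max = 189:
C = (189-98)/189 = 91/189 = 0.48148… → 0.48
M = (189-129)/189 = 60/189 = 0.31746… → 0.32
Y = (189-189)/189 = 0/189 = 0 → 0.00
= CMYK(0.48, 0.32, 0.00, 0.26)


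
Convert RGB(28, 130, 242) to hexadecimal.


R = 28 → 1C (hex)
G = 130 → 82 (hex)
B = 242 → F2 (hex)
Hex = #1C82F2


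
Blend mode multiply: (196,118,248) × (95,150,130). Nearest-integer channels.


Multiply: C = A×B/255, rounded to nearest integer
R: 196×95/255 = 18620/255 ≈ 73.020 → 73
G: 118×150/255 = 17700/255 ≈ 69.412 → 69
B: 248×130/255 = 32240/255 ≈ 126.431 → 126
= RGB(73, 69, 126)


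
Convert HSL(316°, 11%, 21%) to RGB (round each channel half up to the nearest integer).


H=316°, S=0.11, L=0.21
C = (1-|2L-1|)×S = (1-|-0.58|)×0.11 = 0.0462
H' = H/60 = 316/60 ≈ 5.2667; X = C×(1-|H' mod 2 - 1|) = 0.03388
m = L - C/2 = 0.21 - 0.0231 = 0.1869
Sector ⌊H'⌋ = 5 → (R',G',B') = (0.0462, 0.0, 0.03388)
RGB = ((R'+m)×255, (G'+m)×255, (B'+m)×255) = (59.4405, 47.6595, 56.2989)
Round half up → RGB(59, 48, 56)


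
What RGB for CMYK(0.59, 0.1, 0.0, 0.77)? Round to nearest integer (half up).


R = 255 × (1-C) × (1-K) = 255 × 0.41 × 0.23 = 24.0465 → 24
G = 255 × (1-M) × (1-K) = 255 × 0.90 × 0.23 = 52.785 → 53
B = 255 × (1-Y) × (1-K) = 255 × 1.00 × 0.23 = 58.65 → 59
= RGB(24, 53, 59)


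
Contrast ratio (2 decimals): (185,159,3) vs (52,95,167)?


Linearize each sRGB channel c=v/255: c/12.92 if c ≤ 0.04045 else ((c+0.055)/1.055)^2.4
L = 0.2126×R_lin + 0.7152×G_lin + 0.0722×B_lin
Color 1 (185,159,3):
  R=185: 185/255≈0.7255 > 0.04045 → ((0.7255+0.055)/1.055)^2.4 ≈ 0.48515
  G=159: 159/255≈0.6235 > 0.04045 → ((0.6235+0.055)/1.055)^2.4 ≈ 0.34670
  B=3: 3/255≈0.0118 ≤ 0.04045 → 0.0118/12.92 ≈ 0.00091
  L1 = 0.2126×0.48515 + 0.7152×0.34670 + 0.0722×0.00091 ≈ 0.35117
Color 2 (52,95,167):
  R=52: 52/255≈0.2039 > 0.04045 → ((0.2039+0.055)/1.055)^2.4 ≈ 0.03434
  G=95: 95/255≈0.3725 > 0.04045 → ((0.3725+0.055)/1.055)^2.4 ≈ 0.11444
  B=167: 167/255≈0.6549 > 0.04045 → ((0.6549+0.055)/1.055)^2.4 ≈ 0.38643
  L2 = 0.2126×0.03434 + 0.7152×0.11444 + 0.0722×0.38643 ≈ 0.11705
Lighter = 0.35117, Darker = 0.11705
Ratio = (L_lighter + 0.05) / (L_darker + 0.05)
Ratio = (0.35117 + 0.05) / (0.11705 + 0.05) = 0.40117 / 0.16705 ≈ 2.4016
Ratio ≈ 2.40:1


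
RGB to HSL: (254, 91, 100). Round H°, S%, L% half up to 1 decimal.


Normalize: R'=254/255≈0.9961, G'=91/255≈0.3569, B'=100/255≈0.3922
Max=254/255, Min=91/255, Δ=Max-Min=163/255
L = (Max+Min)/2 = (254+91)/510 = 345/510 = 0.67647… → L = 67.6%
L > 0.5 → S = Δ/(2-Max-Min) = 163/(510-254-91) = 163/165 = 0.98787… → S = 98.8%
(the 1/255 factors cancel in S and H, so raw channel differences can be used)
Max is R' → H = 60 × (((G-B)/Δ) mod 6) = 60 × (((91-100)/163) mod 6)
  (-9)/163 = -0.0552…; negative, so add 6 → 5.9447…
  H = 60 × 5.9447… = 356.687…° → H = 356.7°
= HSL(356.7°, 98.8%, 67.6%)


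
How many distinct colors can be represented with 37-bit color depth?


Colors = 2^bits = 2^37
= 137,438,953,472 colors


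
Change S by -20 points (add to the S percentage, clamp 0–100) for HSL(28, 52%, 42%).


Original S = 52%
Adjustment = -20 percentage points
New S = 52 + (-20) = 32
Clamp to [0, 100] → 32
= HSL(28°, 32%, 42%)


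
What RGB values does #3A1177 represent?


3A → 58 (R)
11 → 17 (G)
77 → 119 (B)
= RGB(58, 17, 119)


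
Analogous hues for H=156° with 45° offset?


Base hue: 156°
Left analog: (156 - 45) mod 360 = 111°
Right analog: (156 + 45) mod 360 = 201°
Analogous hues = 111° and 201°


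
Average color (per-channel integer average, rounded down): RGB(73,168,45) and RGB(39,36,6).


Midpoint: each channel = ⌊(C₁+C₂)/2⌋
R: ⌊(73+39)/2⌋ = 56
G: ⌊(168+36)/2⌋ = 102
B: ⌊(45+6)/2⌋ = 25
= RGB(56, 102, 25)


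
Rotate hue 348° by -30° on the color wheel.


New hue = (H + rotation) mod 360
New hue = (348 -30) mod 360
= 318 mod 360
= 318°


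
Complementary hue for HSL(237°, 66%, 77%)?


Complement = opposite side of color wheel = hue + 180°
H' = (237 + 180) mod 360 = 57°
S and L unchanged.
= HSL(57°, 66%, 77%)


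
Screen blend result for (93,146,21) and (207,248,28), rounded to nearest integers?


Screen: C = 255 - (255-A)×(255-B)/255, rounded to nearest integer
R: 255 - (255-93)×(255-207)/255 = 255 - 7776/255 ≈ 255 - 30.494 = 224.506 → 225
G: 255 - (255-146)×(255-248)/255 = 255 - 763/255 ≈ 255 - 2.992 = 252.008 → 252
B: 255 - (255-21)×(255-28)/255 = 255 - 53118/255 ≈ 255 - 208.306 = 46.694 → 47
= RGB(225, 252, 47)


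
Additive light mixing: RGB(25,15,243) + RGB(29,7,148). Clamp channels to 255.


Additive: each channel = min(255, C₁+C₂)
R: 25+29 = 54 → 54
G: 15+7 = 22 → 22
B: 243+148 = 391 → 255
= RGB(54, 22, 255)


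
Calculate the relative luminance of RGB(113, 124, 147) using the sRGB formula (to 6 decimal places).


Linearize each channel (sRGB transfer function): c = v/255; c_lin = c/12.92 if c ≤ 0.04045, else ((c+0.055)/1.055)^2.4
  R: 113/255 ≈ 0.443137 > 0.04045 → ((0.443137+0.055)/1.055)^2.4 ≈ 0.165132
  G: 124/255 ≈ 0.486275 > 0.04045 → ((0.486275+0.055)/1.055)^2.4 ≈ 0.201556
  B: 147/255 ≈ 0.576471 > 0.04045 → ((0.576471+0.055)/1.055)^2.4 ≈ 0.291771
R_lin = 0.165132, G_lin = 0.201556, B_lin = 0.291771
L = 0.2126×R + 0.7152×G + 0.0722×B
L = 0.2126×0.165132 + 0.7152×0.201556 + 0.0722×0.291771
L ≈ 0.200326


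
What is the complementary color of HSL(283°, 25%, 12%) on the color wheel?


Complement = opposite side of color wheel = hue + 180°
H' = (283 + 180) mod 360 = 103°
S and L unchanged.
= HSL(103°, 25%, 12%)


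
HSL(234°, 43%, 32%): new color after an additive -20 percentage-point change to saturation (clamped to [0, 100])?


Original S = 43%
Adjustment = -20 percentage points
New S = 43 + (-20) = 23
Clamp to [0, 100] → 23
= HSL(234°, 23%, 32%)


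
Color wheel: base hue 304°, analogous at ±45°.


Base hue: 304°
Left analog: (304 - 45) mod 360 = 259°
Right analog: (304 + 45) mod 360 = 349°
Analogous hues = 259° and 349°


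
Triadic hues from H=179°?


Triadic: equally spaced at 120° intervals
H1 = 179°
H2 = (179 + 120) mod 360 = 299°
H3 = (179 + 240) mod 360 = 59°
Triadic = 179°, 299°, 59°


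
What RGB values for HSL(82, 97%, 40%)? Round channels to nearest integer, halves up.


H=82°, S=0.97, L=0.40
C = (1-|2L-1|)×S = (1-|-0.20|)×0.97 = 0.776
H' = H/60 = 82/60 ≈ 1.3667; X = C×(1-|H' mod 2 - 1|) ≈ 0.4915
m = L - C/2 = 0.40 - 0.388 = 0.012
Sector ⌊H'⌋ = 1 → (R',G',B') = (≈0.4915, 0.776, 0.0)
RGB = ((R'+m)×255, (G'+m)×255, (B'+m)×255) = (128.384, 200.94, 3.06)
Round half up → RGB(128, 201, 3)


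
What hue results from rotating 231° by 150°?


New hue = (H + rotation) mod 360
New hue = (231 + 150) mod 360
= 381 mod 360
= 21°


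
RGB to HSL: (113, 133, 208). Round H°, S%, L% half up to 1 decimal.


Normalize: R'=113/255≈0.4431, G'=133/255≈0.5216, B'=208/255≈0.8157
Max=208/255, Min=113/255, Δ=Max-Min=95/255
L = (Max+Min)/2 = (208+113)/510 = 321/510 = 0.62941… → L = 62.9%
L > 0.5 → S = Δ/(2-Max-Min) = 95/(510-208-113) = 95/189 = 0.50264… → S = 50.3%
(the 1/255 factors cancel in S and H, so raw channel differences can be used)
Max is B' → H = 60 × ((R-G)/Δ + 4) = 60 × ((113-133)/95 + 4)
  -20/95 + 4 = -0.2105… + 4 = 3.7894…
  H = 60 × 3.7894… = 227.368…° → H = 227.4°
= HSL(227.4°, 50.3%, 62.9%)


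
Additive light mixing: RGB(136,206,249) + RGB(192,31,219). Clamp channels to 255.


Additive: each channel = min(255, C₁+C₂)
R: 136+192 = 328 → 255
G: 206+31 = 237 → 237
B: 249+219 = 468 → 255
= RGB(255, 237, 255)


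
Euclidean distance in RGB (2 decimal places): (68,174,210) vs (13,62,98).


d = √[(R₁-R₂)² + (G₁-G₂)² + (B₁-B₂)²]
d = √[(68-13)² + (174-62)² + (210-98)²]
d = √[3025 + 12544 + 12544]
d = √28113
d ≈ 167.67


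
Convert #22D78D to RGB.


22 → 34 (R)
D7 → 215 (G)
8D → 141 (B)
= RGB(34, 215, 141)


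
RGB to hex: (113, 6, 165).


R = 113 → 71 (hex)
G = 6 → 06 (hex)
B = 165 → A5 (hex)
Hex = #7106A5


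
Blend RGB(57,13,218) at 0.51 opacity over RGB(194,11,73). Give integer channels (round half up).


C = α×F + (1-α)×B, with 1-α = 0.49
R: 0.51×57 + 0.49×194 = 29.07 + 95.06 = 124.13 → 124
G: 0.51×13 + 0.49×11 = 6.63 + 5.39 = 12.02 → 12
B: 0.51×218 + 0.49×73 = 111.18 + 35.77 = 146.95 → 147
= RGB(124, 12, 147)


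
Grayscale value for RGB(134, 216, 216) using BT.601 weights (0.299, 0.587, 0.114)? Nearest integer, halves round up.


Gray = 0.299×R + 0.587×G + 0.114×B
Gray = 0.299×134 + 0.587×216 + 0.114×216
Gray = 40.066 + 126.792 + 24.624
Gray = 191.482 → round half up → 191
Gray = 191


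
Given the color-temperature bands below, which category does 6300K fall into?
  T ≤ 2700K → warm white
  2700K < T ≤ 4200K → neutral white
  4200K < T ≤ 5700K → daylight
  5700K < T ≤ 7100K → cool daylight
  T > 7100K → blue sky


Temperature: 6300K
5700K < 6300K ≤ 7100K → cool daylight
Classification: cool daylight


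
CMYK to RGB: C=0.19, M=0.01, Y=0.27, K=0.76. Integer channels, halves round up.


R = 255 × (1-C) × (1-K) = 255 × 0.81 × 0.24 = 49.572 → 50
G = 255 × (1-M) × (1-K) = 255 × 0.99 × 0.24 = 60.588 → 61
B = 255 × (1-Y) × (1-K) = 255 × 0.73 × 0.24 = 44.676 → 45
= RGB(50, 61, 45)


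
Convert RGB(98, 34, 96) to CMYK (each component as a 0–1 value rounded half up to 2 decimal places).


R'=98/255≈0.3843, G'=34/255≈0.1333, B'=96/255≈0.3765
K = 1 - max(R',G',B') = 1 - 98/255 = 157/255 = 0.61568… → 0.62
(1-R'-K)/(1-K) simplifies to (max-R)/max with max = 98:
C = (98-98)/98 = 0/98 = 0 → 0.00
M = (98-34)/98 = 64/98 = 0.65306… → 0.65
Y = (98-96)/98 = 2/98 = 0.02040… → 0.02
= CMYK(0.00, 0.65, 0.02, 0.62)


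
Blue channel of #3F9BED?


Color: #3F9BED
R = 3F = 63
G = 9B = 155
B = ED = 237
Blue = 237


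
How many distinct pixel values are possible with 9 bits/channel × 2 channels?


Total bits = 9 bits/channel × 2 channels = 18 bits
Distinct pixel values = 2^18
= 262,144 pixel values


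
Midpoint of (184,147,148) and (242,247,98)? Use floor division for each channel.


Midpoint: each channel = ⌊(C₁+C₂)/2⌋
R: ⌊(184+242)/2⌋ = 213
G: ⌊(147+247)/2⌋ = 197
B: ⌊(148+98)/2⌋ = 123
= RGB(213, 197, 123)


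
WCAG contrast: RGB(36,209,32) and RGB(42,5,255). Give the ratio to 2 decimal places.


Linearize each sRGB channel c=v/255: c/12.92 if c ≤ 0.04045 else ((c+0.055)/1.055)^2.4
L = 0.2126×R_lin + 0.7152×G_lin + 0.0722×B_lin
Color 1 (36,209,32):
  R=36: 36/255≈0.1412 > 0.04045 → ((0.1412+0.055)/1.055)^2.4 ≈ 0.01764
  G=209: 209/255≈0.8196 > 0.04045 → ((0.8196+0.055)/1.055)^2.4 ≈ 0.63760
  B=32: 32/255≈0.1255 > 0.04045 → ((0.1255+0.055)/1.055)^2.4 ≈ 0.01444
  L1 = 0.2126×0.01764 + 0.7152×0.63760 + 0.0722×0.01444 ≈ 0.46080
Color 2 (42,5,255):
  R=42: 42/255≈0.1647 > 0.04045 → ((0.1647+0.055)/1.055)^2.4 ≈ 0.02315
  G=5: 5/255≈0.0196 ≤ 0.04045 → 0.0196/12.92 ≈ 0.00152
  B=255: 255/255≈1.0000 > 0.04045 → ((1.0000+0.055)/1.055)^2.4 ≈ 1.00000
  L2 = 0.2126×0.02315 + 0.7152×0.00152 + 0.0722×1.00000 ≈ 0.07821
Lighter = 0.46080, Darker = 0.07821
Ratio = (L_lighter + 0.05) / (L_darker + 0.05)
Ratio = (0.46080 + 0.05) / (0.07821 + 0.05) = 0.51080 / 0.12821 ≈ 3.9842
Ratio ≈ 3.98:1
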